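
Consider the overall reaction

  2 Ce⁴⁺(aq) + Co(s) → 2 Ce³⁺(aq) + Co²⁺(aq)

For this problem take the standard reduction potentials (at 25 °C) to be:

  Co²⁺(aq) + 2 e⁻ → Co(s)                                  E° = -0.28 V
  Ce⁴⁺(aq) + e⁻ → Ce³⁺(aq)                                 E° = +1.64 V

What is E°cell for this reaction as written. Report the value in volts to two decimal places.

+1.92 V

The Ce⁴⁺/Ce³⁺ couple has the higher reduction potential, so it is the cathode; Co²⁺/Co is oxidised at the anode.
E°cell = E°(cathode) − E°(anode) = (+1.64) − (-0.28) = +1.92 V.
Since E°cell > 0, the reaction is spontaneous under standard conditions.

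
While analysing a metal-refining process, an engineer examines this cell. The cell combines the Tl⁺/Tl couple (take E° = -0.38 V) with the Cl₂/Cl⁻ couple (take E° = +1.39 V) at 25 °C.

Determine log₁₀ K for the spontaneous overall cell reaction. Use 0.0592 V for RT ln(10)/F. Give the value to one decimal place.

59.8

Cathode: Cl₂/Cl⁻; anode: Tl⁺/Tl. E°cell = +1.77 V, n = 2.
log K = nE°cell / 0.0592 = (2)(+1.77) / 0.0592 = 59.8.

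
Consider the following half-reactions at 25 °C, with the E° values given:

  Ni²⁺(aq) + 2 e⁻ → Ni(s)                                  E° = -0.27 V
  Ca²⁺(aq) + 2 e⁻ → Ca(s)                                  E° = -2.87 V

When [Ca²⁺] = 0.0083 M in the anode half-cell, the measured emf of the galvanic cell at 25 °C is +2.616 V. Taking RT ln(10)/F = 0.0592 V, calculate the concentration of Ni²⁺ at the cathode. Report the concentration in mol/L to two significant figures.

0.029 M

Ni²⁺/Ni is the cathode, Ca²⁺/Ca the anode: E°cell = +2.60 V, n = 2.
Overall reaction: Ni²⁺(aq) + Ca(s) → Ni(s) + Ca²⁺(aq); Q = [Ca²⁺]^1/[Ni²⁺]^1.
From E = E° − (0.0592/n) log Q: log Q = (E° − E)·n/0.0592 = (+2.60 − (+2.616))·2/0.0592 = -0.5405.
So 1·log[Ni²⁺] = 1·log(0.0083) − log Q = -2.0809 − (-0.5405) = -1.5404; [Ni²⁺] = 10^(-1.5404) ≈ 0.029 M.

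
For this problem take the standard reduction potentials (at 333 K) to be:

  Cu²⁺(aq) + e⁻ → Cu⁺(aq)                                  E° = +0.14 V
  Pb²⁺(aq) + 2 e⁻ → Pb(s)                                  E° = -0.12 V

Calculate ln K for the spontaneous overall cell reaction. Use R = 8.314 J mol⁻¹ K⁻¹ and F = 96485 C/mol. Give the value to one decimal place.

Cathode: Cu²⁺/Cu⁺; anode: Pb²⁺/Pb. E°cell = (+0.14) − (-0.12) = +0.26 V, with n = 2.
ΔG° = −nFE° = −RT ln K, so ln K = nFE°/(RT) = (2)(96485)(+0.26) / ((8.314)(333)) = 18.122.

18.1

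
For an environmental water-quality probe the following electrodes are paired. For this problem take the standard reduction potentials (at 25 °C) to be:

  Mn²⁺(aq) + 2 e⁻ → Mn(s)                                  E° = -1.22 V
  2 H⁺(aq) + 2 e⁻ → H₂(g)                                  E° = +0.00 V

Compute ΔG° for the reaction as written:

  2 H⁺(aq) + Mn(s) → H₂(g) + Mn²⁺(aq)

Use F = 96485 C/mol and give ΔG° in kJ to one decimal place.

As written, H⁺/H₂ is reduced (cathode) and Mn²⁺/Mn is oxidised (anode), so E°cell = (+0.00) − (-1.22) = +1.22 V.
Balancing electrons gives n = 2.
ΔG° = −nFE° = −(2)(96485)(+1.22) = -235,423 J = -235.4 kJ.

-235.4 kJ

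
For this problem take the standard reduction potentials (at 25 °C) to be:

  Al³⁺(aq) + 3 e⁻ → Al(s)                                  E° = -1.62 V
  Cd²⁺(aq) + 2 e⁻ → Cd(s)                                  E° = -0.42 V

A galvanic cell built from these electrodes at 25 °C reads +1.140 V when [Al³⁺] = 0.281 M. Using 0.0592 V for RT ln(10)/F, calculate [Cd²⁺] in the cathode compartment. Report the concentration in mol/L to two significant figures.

0.0040 M

Cd²⁺/Cd is the cathode, Al³⁺/Al the anode: E°cell = +1.20 V, n = 6.
Overall reaction: 3 Cd²⁺(aq) + 2 Al(s) → 3 Cd(s) + 2 Al³⁺(aq); Q = [Al³⁺]^2/[Cd²⁺]^3.
From E = E° − (0.0592/n) log Q: log Q = (E° − E)·n/0.0592 = (+1.20 − (+1.140))·6/0.0592 = 6.0811.
So 3·log[Cd²⁺] = 2·log(0.281) − log Q = -1.1026 − (6.0811) = -7.1837; log[Cd²⁺] = -7.1837 / 3 = -2.3946; [Cd²⁺] = 10^(-2.3946) ≈ 0.0040 M.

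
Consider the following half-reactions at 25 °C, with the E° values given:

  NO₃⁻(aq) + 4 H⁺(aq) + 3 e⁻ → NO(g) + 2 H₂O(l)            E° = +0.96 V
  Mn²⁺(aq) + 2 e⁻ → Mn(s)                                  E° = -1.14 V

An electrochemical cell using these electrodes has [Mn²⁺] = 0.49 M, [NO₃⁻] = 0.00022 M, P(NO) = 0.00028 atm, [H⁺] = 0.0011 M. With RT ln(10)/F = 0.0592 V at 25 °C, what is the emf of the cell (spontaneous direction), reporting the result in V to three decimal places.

NO₃⁻/NO is the cathode (higher E°), Mn²⁺/Mn the anode: E°cell = +0.96 − (-1.14) = +2.10 V, n = 6.
Overall: 2 NO₃⁻(aq) + 8 H⁺(aq) + 3 Mn(s) → 2 NO(g) + 4 H₂O(l) + 3 Mn²⁺(aq)
Q = P(NO)^2·[Mn²⁺]^3 / ([NO₃⁻]^2·[H⁺]^8); log Q = 22.949.
E = E° − (0.0592/n) log Q = +2.10 − (0.0592/6)(22.949) = +1.874 V.

+1.874 V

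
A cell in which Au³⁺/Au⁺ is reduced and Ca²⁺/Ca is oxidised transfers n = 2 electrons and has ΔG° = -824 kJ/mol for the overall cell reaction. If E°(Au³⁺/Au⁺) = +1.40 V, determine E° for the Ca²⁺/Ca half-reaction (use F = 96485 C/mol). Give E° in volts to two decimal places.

E°cell = −ΔG°/(nF) = −(-824×10³)/((2)(96485)) = +4.270 V.
Since Au³⁺/Au⁺ is the cathode and Ca²⁺/Ca the anode, E°cell = E°(Au³⁺/Au⁺) − E°(Ca²⁺/Ca).
So E°(Ca²⁺/Ca) = E°(Au³⁺/Au⁺) − E°cell = (+1.40) − (+4.270) = -2.87 V.

-2.87 V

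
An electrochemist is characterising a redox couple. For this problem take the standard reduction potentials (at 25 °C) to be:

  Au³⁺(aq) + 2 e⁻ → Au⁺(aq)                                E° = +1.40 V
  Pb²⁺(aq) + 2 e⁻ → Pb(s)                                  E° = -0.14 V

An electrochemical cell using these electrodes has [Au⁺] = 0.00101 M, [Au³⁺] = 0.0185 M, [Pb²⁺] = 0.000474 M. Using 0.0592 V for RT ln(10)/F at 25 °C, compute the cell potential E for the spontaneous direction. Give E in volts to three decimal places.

+1.676 V

Au³⁺/Au⁺ is the cathode (higher E°), Pb²⁺/Pb the anode: E°cell = +1.40 − (-0.14) = +1.54 V, n = 2.
Overall: Au³⁺(aq) + Pb(s) → Au⁺(aq) + Pb²⁺(aq)
Q = [Au⁺]·[Pb²⁺] / ([Au³⁺]); log Q = -4.587.
E = E° − (0.0592/n) log Q = +1.54 − (0.0592/2)(-4.587) = +1.676 V.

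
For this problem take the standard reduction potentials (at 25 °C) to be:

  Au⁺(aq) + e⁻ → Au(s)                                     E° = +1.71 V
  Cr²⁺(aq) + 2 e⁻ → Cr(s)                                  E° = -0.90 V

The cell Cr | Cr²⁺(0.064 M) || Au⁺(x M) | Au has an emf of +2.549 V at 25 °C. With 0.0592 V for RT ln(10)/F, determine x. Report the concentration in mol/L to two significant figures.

Au⁺/Au is the cathode, Cr²⁺/Cr the anode: E°cell = +2.61 V, n = 2.
Overall reaction: 2 Au⁺(aq) + Cr(s) → 2 Au(s) + Cr²⁺(aq); Q = [Cr²⁺]^1/[Au⁺]^2.
From E = E° − (0.0592/n) log Q: log Q = (E° − E)·n/0.0592 = (+2.61 − (+2.549))·2/0.0592 = 2.0608.
So 2·log[Au⁺] = 1·log(0.064) − log Q = -1.1938 − (2.0608) = -3.2546; log[Au⁺] = -3.2546 / 2 = -1.6273; [Au⁺] = 10^(-1.6273) ≈ 0.024 M.

0.024 M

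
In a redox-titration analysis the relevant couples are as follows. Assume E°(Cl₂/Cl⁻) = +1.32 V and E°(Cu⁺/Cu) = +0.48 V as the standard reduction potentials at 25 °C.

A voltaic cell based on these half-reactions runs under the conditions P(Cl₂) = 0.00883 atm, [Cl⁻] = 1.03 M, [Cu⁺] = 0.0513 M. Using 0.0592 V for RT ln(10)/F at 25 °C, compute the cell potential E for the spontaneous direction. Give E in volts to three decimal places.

Cl₂/Cl⁻ is the cathode (higher E°), Cu⁺/Cu the anode: E°cell = +1.32 − (+0.48) = +0.84 V, n = 2.
Overall: Cl₂(g) + 2 Cu(s) → 2 Cl⁻(aq) + 2 Cu⁺(aq)
Q = [Cl⁻]^2·[Cu⁺]^2 / (P(Cl₂)); log Q = -0.500.
E = E° − (0.0592/n) log Q = +0.84 − (0.0592/2)(-0.500) = +0.855 V.

+0.855 V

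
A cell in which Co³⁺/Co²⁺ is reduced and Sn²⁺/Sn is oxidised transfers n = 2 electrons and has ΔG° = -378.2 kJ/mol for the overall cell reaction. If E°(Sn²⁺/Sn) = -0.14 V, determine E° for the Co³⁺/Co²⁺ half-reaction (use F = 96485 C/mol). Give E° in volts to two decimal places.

E°cell = −ΔG°/(nF) = −(-378.2×10³)/((2)(96485)) = +1.960 V.
Since Co³⁺/Co²⁺ is the cathode and Sn²⁺/Sn the anode, E°cell = E°(Co³⁺/Co²⁺) − E°(Sn²⁺/Sn).
So E°(Co³⁺/Co²⁺) = E°cell + E°(Sn²⁺/Sn) = +1.960 + (-0.14) = +1.82 V.

+1.82 V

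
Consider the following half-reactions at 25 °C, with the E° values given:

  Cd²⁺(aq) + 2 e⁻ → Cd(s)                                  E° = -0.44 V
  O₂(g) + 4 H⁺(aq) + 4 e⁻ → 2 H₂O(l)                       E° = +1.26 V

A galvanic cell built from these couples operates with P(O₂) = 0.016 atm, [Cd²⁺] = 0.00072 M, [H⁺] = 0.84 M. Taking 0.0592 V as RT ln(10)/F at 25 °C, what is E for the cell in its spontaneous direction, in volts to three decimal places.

O₂/H₂O is the cathode (higher E°), Cd²⁺/Cd the anode: E°cell = +1.26 − (-0.44) = +1.70 V, n = 4.
Overall: O₂(g) + 4 H⁺(aq) + 2 Cd(s) → 2 H₂O(l) + 2 Cd²⁺(aq)
Q = [Cd²⁺]^2 / (P(O₂)·[H⁺]^4); log Q = -4.187.
E = E° − (0.0592/n) log Q = +1.70 − (0.0592/4)(-4.187) = +1.762 V.

+1.762 V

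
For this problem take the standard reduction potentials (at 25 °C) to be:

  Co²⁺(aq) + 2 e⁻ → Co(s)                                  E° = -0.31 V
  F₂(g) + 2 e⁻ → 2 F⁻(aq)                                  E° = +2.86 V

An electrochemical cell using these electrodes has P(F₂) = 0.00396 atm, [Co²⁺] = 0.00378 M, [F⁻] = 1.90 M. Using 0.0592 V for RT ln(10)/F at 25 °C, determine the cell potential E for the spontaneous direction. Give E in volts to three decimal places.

F₂/F⁻ is the cathode (higher E°), Co²⁺/Co the anode: E°cell = +2.86 − (-0.31) = +3.17 V, n = 2.
Overall: F₂(g) + Co(s) → 2 F⁻(aq) + Co²⁺(aq)
Q = [F⁻]^2·[Co²⁺] / (P(F₂)); log Q = 0.537.
E = E° − (0.0592/n) log Q = +3.17 − (0.0592/2)(0.537) = +3.154 V.

+3.154 V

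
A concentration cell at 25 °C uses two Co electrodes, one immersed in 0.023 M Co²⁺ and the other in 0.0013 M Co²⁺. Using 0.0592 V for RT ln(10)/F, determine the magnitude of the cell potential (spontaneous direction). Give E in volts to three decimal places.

For a concentration cell E°cell = 0. The 0.023 M side is the cathode (reduction is favoured where [Co²⁺] is higher).
With n = 2, E = −(0.0592/2) log([Co²⁺]ₐₙ/[Co²⁺]꜀ₐₜ) = −(0.0592/2) log(0.0013/0.023) = −(0.0592/2)(-1.248) = +0.037 V.

+0.037 V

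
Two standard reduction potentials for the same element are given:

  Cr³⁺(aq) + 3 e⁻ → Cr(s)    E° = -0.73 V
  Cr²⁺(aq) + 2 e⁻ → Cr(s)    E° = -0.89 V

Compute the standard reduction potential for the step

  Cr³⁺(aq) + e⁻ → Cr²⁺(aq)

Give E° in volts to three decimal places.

Sequential free energies add, so n₃E°₃ = n₁E°₁ + n₂E°₂.
With n₃ = 3, and the known step contributing 2×(-0.89) V, the unknown satisfies 1·E° = 3×(-0.73) − 2×(-0.89) = -0.410.
E° = -0.410 / 1 = -0.410 V.

-0.410 V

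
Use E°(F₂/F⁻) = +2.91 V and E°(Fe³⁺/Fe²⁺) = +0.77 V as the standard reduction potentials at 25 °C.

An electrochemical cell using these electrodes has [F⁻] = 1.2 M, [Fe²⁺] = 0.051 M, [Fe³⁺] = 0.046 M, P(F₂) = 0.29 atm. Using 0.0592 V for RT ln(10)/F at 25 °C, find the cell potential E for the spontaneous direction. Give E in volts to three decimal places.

+2.122 V

F₂/F⁻ is the cathode (higher E°), Fe³⁺/Fe²⁺ the anode: E°cell = +2.91 − (+0.77) = +2.14 V, n = 2.
Overall: F₂(g) + 2 Fe²⁺(aq) → 2 F⁻(aq) + 2 Fe³⁺(aq)
Q = [F⁻]^2·[Fe³⁺]^2 / (P(F₂)·[Fe²⁺]^2); log Q = 0.606.
E = E° − (0.0592/n) log Q = +2.14 − (0.0592/2)(0.606) = +2.122 V.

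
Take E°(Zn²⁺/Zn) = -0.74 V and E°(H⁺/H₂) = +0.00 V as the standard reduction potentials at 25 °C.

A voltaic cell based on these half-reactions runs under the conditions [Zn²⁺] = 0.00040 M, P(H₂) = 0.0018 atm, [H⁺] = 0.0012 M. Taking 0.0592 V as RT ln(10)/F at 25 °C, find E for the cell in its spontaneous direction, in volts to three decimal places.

+0.749 V

H⁺/H₂ is the cathode (higher E°), Zn²⁺/Zn the anode: E°cell = +0.00 − (-0.74) = +0.74 V, n = 2.
Overall: 2 H⁺(aq) + Zn(s) → H₂(g) + Zn²⁺(aq)
Q = P(H₂)·[Zn²⁺] / ([H⁺]^2); log Q = -0.301.
E = E° − (0.0592/n) log Q = +0.74 − (0.0592/2)(-0.301) = +0.749 V.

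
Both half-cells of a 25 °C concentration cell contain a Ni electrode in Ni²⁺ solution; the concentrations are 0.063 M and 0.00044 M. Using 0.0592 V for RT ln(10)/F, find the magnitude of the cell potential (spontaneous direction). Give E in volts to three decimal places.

+0.064 V

For a concentration cell E°cell = 0. The 0.063 M side is the cathode (reduction is favoured where [Ni²⁺] is higher).
With n = 2, E = −(0.0592/2) log([Ni²⁺]ₐₙ/[Ni²⁺]꜀ₐₜ) = −(0.0592/2) log(0.00044/0.063) = −(0.0592/2)(-2.156) = +0.064 V.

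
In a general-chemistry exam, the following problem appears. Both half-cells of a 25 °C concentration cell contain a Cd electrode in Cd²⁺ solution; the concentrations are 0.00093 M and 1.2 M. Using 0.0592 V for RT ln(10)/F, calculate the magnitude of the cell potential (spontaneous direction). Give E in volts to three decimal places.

+0.092 V

For a concentration cell E°cell = 0. The 1.2 M side is the cathode (reduction is favoured where [Cd²⁺] is higher).
With n = 2, E = −(0.0592/2) log([Cd²⁺]ₐₙ/[Cd²⁺]꜀ₐₜ) = −(0.0592/2) log(0.00093/1.2) = −(0.0592/2)(-3.111) = +0.092 V.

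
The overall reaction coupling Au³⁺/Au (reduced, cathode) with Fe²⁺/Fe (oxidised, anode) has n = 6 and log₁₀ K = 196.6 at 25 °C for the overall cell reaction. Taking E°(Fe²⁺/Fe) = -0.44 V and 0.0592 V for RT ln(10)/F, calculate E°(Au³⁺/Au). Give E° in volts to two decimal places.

+1.50 V

E°cell = (0.0592/n)·log K = (0.0592/6)(196.6) = +1.940 V.
Since Au³⁺/Au is the cathode and Fe²⁺/Fe the anode, E°cell = E°(Au³⁺/Au) − E°(Fe²⁺/Fe).
So E°(Au³⁺/Au) = E°cell + E°(Fe²⁺/Fe) = +1.940 + (-0.44) = +1.50 V.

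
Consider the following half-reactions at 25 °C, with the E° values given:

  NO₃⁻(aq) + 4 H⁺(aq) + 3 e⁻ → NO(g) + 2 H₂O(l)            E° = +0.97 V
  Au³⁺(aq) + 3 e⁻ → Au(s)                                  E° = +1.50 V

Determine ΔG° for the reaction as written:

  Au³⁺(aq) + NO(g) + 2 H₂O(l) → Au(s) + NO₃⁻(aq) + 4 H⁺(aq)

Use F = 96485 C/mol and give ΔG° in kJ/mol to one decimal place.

As written, Au³⁺/Au is reduced (cathode) and NO₃⁻/NO is oxidised (anode), so E°cell = (+1.50) − (+0.97) = +0.53 V.
Balancing electrons gives n = 3.
ΔG° = −nFE° = −(3)(96485)(+0.53) = -153,411 J = -153.4 kJ/mol.

-153.4 kJ/mol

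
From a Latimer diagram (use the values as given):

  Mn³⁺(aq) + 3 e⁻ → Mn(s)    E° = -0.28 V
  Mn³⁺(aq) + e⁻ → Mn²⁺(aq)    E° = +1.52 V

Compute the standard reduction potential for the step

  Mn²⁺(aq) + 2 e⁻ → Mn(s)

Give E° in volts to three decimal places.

-1.180 V

Sequential free energies add, so n₃E°₃ = n₁E°₁ + n₂E°₂.
With n₃ = 3, and the known step contributing 1×(+1.52) V, the unknown satisfies 2·E° = 3×(-0.28) − 1×(+1.52) = -2.360.
E° = -2.360 / 2 = -1.180 V.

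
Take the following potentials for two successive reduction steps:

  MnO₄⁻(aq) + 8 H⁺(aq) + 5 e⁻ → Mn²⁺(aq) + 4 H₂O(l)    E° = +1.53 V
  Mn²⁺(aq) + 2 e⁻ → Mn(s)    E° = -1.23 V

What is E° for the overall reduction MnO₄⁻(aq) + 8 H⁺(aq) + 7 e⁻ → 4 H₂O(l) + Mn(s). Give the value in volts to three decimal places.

Standard free energies of sequential steps add: ΔG°₃ = ΔG°₁ + ΔG°₂, so n₃E°₃ = n₁E°₁ + n₂E°₂.
E°₃ = (5×+1.53 + 2×-1.23) / 7 = (+5.190) / 7 = +0.741 V.

+0.741 V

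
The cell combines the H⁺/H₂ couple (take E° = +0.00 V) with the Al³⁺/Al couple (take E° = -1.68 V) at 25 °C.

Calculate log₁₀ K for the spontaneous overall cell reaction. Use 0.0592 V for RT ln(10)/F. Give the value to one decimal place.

Cathode: H⁺/H₂; anode: Al³⁺/Al. E°cell = +1.68 V, n = 6.
log K = nE°cell / 0.0592 = (6)(+1.68) / 0.0592 = 170.3.

170.3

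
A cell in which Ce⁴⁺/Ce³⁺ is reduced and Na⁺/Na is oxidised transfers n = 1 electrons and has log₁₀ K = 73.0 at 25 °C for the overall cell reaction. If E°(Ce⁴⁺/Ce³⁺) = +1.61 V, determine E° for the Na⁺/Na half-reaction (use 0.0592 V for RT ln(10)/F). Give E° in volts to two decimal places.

E°cell = (0.0592/n)·log K = (0.0592/1)(73.0) = +4.322 V.
Since Ce⁴⁺/Ce³⁺ is the cathode and Na⁺/Na the anode, E°cell = E°(Ce⁴⁺/Ce³⁺) − E°(Na⁺/Na).
So E°(Na⁺/Na) = E°(Ce⁴⁺/Ce³⁺) − E°cell = (+1.61) − (+4.322) = -2.71 V.

-2.71 V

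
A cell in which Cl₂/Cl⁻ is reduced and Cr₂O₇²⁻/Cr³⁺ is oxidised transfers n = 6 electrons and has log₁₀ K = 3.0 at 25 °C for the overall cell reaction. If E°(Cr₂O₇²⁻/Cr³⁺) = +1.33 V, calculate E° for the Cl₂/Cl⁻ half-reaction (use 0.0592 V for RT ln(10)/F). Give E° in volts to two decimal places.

E°cell = (0.0592/n)·log K = (0.0592/6)(3.0) = +0.030 V.
Since Cl₂/Cl⁻ is the cathode and Cr₂O₇²⁻/Cr³⁺ the anode, E°cell = E°(Cl₂/Cl⁻) − E°(Cr₂O₇²⁻/Cr³⁺).
So E°(Cl₂/Cl⁻) = E°cell + E°(Cr₂O₇²⁻/Cr³⁺) = +0.030 + (+1.33) = +1.36 V.

+1.36 V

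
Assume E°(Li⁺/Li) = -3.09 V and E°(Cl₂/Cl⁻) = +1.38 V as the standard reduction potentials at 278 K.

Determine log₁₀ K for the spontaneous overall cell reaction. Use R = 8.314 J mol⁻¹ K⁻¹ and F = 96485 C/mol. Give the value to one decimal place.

Cathode: Cl₂/Cl⁻; anode: Li⁺/Li. E°cell = (+1.38) − (-3.09) = +4.47 V, with n = 2.
ΔG° = −nFE° = −RT ln K, so ln K = nFE°/(RT) = (2)(96485)(+4.47) / ((8.314)(278)) = 373.201.
log₁₀ K = 373.201 / ln 10 = 162.1.

162.1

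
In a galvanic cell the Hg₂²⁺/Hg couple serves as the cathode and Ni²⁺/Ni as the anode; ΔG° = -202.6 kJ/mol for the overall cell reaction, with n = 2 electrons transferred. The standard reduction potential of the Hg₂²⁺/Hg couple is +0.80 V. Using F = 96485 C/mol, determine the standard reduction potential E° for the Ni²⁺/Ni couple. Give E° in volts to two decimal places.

-0.25 V

E°cell = −ΔG°/(nF) = −(-202.6×10³)/((2)(96485)) = +1.050 V.
Since Hg₂²⁺/Hg is the cathode and Ni²⁺/Ni the anode, E°cell = E°(Hg₂²⁺/Hg) − E°(Ni²⁺/Ni).
So E°(Ni²⁺/Ni) = E°(Hg₂²⁺/Hg) − E°cell = (+0.80) − (+1.050) = -0.25 V.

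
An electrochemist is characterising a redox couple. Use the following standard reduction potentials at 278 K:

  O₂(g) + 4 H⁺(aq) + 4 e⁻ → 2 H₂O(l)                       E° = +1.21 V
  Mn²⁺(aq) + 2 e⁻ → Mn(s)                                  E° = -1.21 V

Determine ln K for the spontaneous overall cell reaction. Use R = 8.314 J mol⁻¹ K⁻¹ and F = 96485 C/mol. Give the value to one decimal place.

Cathode: O₂/H₂O; anode: Mn²⁺/Mn. E°cell = (+1.21) − (-1.21) = +2.42 V, with n = 4.
ΔG° = −nFE° = −RT ln K, so ln K = nFE°/(RT) = (4)(96485)(+2.42) / ((8.314)(278)) = 404.092.

404.1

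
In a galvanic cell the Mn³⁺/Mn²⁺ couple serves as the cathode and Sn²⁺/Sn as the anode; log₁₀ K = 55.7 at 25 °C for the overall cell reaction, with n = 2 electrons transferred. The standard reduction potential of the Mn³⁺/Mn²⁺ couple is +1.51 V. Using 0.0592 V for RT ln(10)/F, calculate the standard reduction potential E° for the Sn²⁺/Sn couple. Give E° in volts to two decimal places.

E°cell = (0.0592/n)·log K = (0.0592/2)(55.7) = +1.649 V.
Since Mn³⁺/Mn²⁺ is the cathode and Sn²⁺/Sn the anode, E°cell = E°(Mn³⁺/Mn²⁺) − E°(Sn²⁺/Sn).
So E°(Sn²⁺/Sn) = E°(Mn³⁺/Mn²⁺) − E°cell = (+1.51) − (+1.649) = -0.14 V.

-0.14 V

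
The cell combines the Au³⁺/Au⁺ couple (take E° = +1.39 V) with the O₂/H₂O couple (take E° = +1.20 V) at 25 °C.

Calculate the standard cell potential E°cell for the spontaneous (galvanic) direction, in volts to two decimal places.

The Au³⁺/Au⁺ couple has the higher reduction potential, so it is the cathode; O₂/H₂O is oxidised at the anode.
E°cell = E°(cathode) − E°(anode) = (+1.39) − (+1.20) = +0.19 V.

+0.19 V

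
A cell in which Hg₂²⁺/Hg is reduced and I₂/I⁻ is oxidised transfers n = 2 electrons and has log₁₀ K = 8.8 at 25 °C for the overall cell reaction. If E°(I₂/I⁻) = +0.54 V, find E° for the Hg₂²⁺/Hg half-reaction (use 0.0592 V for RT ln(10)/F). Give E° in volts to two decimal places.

E°cell = (0.0592/n)·log K = (0.0592/2)(8.8) = +0.260 V.
Since Hg₂²⁺/Hg is the cathode and I₂/I⁻ the anode, E°cell = E°(Hg₂²⁺/Hg) − E°(I₂/I⁻).
So E°(Hg₂²⁺/Hg) = E°cell + E°(I₂/I⁻) = +0.260 + (+0.54) = +0.80 V.

+0.80 V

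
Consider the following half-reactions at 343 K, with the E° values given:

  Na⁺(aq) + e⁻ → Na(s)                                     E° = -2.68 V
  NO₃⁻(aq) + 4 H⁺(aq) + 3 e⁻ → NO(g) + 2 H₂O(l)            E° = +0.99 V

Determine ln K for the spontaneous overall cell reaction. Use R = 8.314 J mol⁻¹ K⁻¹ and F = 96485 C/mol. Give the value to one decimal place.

372.5

Cathode: NO₃⁻/NO; anode: Na⁺/Na. E°cell = (+0.99) − (-2.68) = +3.67 V, with n = 3.
ΔG° = −nFE° = −RT ln K, so ln K = nFE°/(RT) = (3)(96485)(+3.67) / ((8.314)(343)) = 372.514.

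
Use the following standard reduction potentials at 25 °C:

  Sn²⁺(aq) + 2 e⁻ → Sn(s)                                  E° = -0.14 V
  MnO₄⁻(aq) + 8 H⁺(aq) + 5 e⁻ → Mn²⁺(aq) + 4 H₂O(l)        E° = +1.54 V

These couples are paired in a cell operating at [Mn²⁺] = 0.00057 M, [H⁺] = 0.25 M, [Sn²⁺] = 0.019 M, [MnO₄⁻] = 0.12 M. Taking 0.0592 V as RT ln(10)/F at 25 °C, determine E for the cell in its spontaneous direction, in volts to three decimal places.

MnO₄⁻/Mn²⁺ is the cathode (higher E°), Sn²⁺/Sn the anode: E°cell = +1.54 − (-0.14) = +1.68 V, n = 10.
Overall: 2 MnO₄⁻(aq) + 16 H⁺(aq) + 5 Sn(s) → 2 Mn²⁺(aq) + 8 H₂O(l) + 5 Sn²⁺(aq)
Q = [Mn²⁺]^2·[Sn²⁺]^5 / ([MnO₄⁻]^2·[H⁺]^16); log Q = -3.620.
E = E° − (0.0592/n) log Q = +1.68 − (0.0592/10)(-3.620) = +1.701 V.

+1.701 V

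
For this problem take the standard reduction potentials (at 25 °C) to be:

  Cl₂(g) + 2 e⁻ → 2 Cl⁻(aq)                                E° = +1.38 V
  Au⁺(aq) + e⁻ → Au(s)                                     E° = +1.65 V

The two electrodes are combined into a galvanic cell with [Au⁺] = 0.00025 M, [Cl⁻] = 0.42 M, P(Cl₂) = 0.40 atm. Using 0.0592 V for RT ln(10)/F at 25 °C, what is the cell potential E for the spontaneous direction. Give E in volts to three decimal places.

+0.046 V

Au⁺/Au is the cathode (higher E°), Cl₂/Cl⁻ the anode: E°cell = +1.65 − (+1.38) = +0.27 V, n = 2.
Overall: 2 Au⁺(aq) + 2 Cl⁻(aq) → 2 Au(s) + Cl₂(g)
Q = P(Cl₂) / ([Au⁺]^2·[Cl⁻]^2); log Q = 7.560.
E = E° − (0.0592/n) log Q = +0.27 − (0.0592/2)(7.560) = +0.046 V.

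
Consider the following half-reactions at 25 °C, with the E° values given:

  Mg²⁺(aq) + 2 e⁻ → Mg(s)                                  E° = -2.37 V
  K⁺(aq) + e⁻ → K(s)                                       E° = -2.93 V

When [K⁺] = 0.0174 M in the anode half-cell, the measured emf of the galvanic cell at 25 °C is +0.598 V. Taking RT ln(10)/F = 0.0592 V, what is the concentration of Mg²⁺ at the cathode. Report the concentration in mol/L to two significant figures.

Mg²⁺/Mg is the cathode, K⁺/K the anode: E°cell = +0.56 V, n = 2.
Overall reaction: Mg²⁺(aq) + 2 K(s) → Mg(s) + 2 K⁺(aq); Q = [K⁺]^2/[Mg²⁺]^1.
From E = E° − (0.0592/n) log Q: log Q = (E° − E)·n/0.0592 = (+0.56 − (+0.598))·2/0.0592 = -1.2838.
So 1·log[Mg²⁺] = 2·log(0.0174) − log Q = -3.5189 − (-1.2838) = -2.2351; [Mg²⁺] = 10^(-2.2351) ≈ 0.0058 M.

0.0058 M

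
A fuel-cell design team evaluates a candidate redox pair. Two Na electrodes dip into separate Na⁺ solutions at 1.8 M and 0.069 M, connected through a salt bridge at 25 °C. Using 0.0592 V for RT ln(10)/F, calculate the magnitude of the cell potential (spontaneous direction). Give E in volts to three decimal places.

For a concentration cell E°cell = 0. The 1.8 M side is the cathode (reduction is favoured where [Na⁺] is higher).
With n = 1, E = −(0.0592/1) log([Na⁺]ₐₙ/[Na⁺]꜀ₐₜ) = −(0.0592/1) log(0.069/1.8) = −(0.0592/1)(-1.416) = +0.084 V.

+0.084 V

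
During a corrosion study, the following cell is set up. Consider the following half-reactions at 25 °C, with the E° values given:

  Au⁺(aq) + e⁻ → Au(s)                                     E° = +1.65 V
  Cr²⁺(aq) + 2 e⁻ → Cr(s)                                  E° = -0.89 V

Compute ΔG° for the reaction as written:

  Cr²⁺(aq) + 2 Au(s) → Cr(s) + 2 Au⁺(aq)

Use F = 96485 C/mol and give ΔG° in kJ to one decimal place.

As written, Cr²⁺/Cr is reduced (cathode) and Au⁺/Au is oxidised (anode), so E°cell = (-0.89) − (+1.65) = -2.54 V.
Balancing electrons gives n = 2.
ΔG° = −nFE° = −(2)(96485)(-2.54) = 490,144 J = +490.1 kJ.

+490.1 kJ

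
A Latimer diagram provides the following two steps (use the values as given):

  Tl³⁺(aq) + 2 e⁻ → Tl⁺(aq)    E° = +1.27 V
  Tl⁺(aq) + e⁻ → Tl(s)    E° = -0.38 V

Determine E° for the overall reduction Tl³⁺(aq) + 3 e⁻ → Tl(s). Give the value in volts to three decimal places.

+0.720 V

Standard free energies of sequential steps add: ΔG°₃ = ΔG°₁ + ΔG°₂, so n₃E°₃ = n₁E°₁ + n₂E°₂.
E°₃ = (2×+1.27 + 1×-0.38) / 3 = (+2.160) / 3 = +0.720 V.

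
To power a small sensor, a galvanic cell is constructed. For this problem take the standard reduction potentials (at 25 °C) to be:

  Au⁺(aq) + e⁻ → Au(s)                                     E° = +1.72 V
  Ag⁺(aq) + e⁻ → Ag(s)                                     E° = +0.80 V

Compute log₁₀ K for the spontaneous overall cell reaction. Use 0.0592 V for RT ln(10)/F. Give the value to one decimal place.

Cathode: Au⁺/Au; anode: Ag⁺/Ag. E°cell = +0.92 V, n = 1.
log K = nE°cell / 0.0592 = (1)(+0.92) / 0.0592 = 15.5.

15.5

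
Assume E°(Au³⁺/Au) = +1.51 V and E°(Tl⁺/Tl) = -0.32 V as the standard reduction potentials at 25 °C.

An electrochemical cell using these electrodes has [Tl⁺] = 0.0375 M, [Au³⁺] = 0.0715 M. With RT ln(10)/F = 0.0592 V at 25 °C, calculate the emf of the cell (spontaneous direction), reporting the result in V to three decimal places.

Au³⁺/Au is the cathode (higher E°), Tl⁺/Tl the anode: E°cell = +1.51 − (-0.32) = +1.83 V, n = 3.
Overall: Au³⁺(aq) + 3 Tl(s) → Au(s) + 3 Tl⁺(aq)
Q = [Tl⁺]^3 / ([Au³⁺]); log Q = -3.132.
E = E° − (0.0592/n) log Q = +1.83 − (0.0592/3)(-3.132) = +1.892 V.

+1.892 V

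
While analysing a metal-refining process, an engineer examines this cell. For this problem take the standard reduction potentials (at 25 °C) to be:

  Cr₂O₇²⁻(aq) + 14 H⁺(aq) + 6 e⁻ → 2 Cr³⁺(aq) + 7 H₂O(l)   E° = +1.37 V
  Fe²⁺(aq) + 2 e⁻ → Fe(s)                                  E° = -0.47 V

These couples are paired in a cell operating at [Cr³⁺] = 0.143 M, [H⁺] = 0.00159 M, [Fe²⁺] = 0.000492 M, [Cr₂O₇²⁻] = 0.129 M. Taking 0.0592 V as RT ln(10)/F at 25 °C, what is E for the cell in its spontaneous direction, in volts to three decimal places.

Cr₂O₇²⁻/Cr³⁺ is the cathode (higher E°), Fe²⁺/Fe the anode: E°cell = +1.37 − (-0.47) = +1.84 V, n = 6.
Overall: Cr₂O₇²⁻(aq) + 14 H⁺(aq) + 3 Fe(s) → 2 Cr³⁺(aq) + 7 H₂O(l) + 3 Fe²⁺(aq)
Q = [Cr³⁺]^2·[Fe²⁺]^3 / ([Cr₂O₇²⁻]·[H⁺]^14); log Q = 28.456.
E = E° − (0.0592/n) log Q = +1.84 − (0.0592/6)(28.456) = +1.559 V.

+1.559 V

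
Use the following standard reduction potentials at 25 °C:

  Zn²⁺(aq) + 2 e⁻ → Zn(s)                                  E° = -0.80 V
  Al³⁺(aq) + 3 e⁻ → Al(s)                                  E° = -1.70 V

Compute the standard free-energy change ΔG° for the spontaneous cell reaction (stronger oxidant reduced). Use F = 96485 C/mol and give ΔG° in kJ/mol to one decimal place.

Zn²⁺/Zn (E° = -0.80 V) is the cathode; Al³⁺/Al (E° = -1.70 V) is the anode, so E°cell = +0.90 V.
Balancing electrons gives n = 6 (lcm of 2 and 3).
ΔG° = −nFE° = −(6)(96485)(+0.90) = -521,019 J = -521.0 kJ/mol.

-521.0 kJ/mol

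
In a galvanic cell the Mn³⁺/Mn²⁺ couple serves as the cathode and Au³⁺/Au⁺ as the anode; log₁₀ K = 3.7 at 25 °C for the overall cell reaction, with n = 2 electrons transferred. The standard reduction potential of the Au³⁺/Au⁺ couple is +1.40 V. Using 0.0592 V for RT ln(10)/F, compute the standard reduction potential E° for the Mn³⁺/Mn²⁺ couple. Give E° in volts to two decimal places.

+1.51 V

E°cell = (0.0592/n)·log K = (0.0592/2)(3.7) = +0.110 V.
Since Mn³⁺/Mn²⁺ is the cathode and Au³⁺/Au⁺ the anode, E°cell = E°(Mn³⁺/Mn²⁺) − E°(Au³⁺/Au⁺).
So E°(Mn³⁺/Mn²⁺) = E°cell + E°(Au³⁺/Au⁺) = +0.110 + (+1.40) = +1.51 V.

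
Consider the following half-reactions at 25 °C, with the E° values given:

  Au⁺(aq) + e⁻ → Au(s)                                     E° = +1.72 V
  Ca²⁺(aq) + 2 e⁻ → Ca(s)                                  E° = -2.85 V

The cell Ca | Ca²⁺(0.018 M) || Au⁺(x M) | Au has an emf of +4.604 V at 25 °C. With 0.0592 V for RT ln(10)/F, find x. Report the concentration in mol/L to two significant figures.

0.50 M

Au⁺/Au is the cathode, Ca²⁺/Ca the anode: E°cell = +4.57 V, n = 2.
Overall reaction: 2 Au⁺(aq) + Ca(s) → 2 Au(s) + Ca²⁺(aq); Q = [Ca²⁺]^1/[Au⁺]^2.
From E = E° − (0.0592/n) log Q: log Q = (E° − E)·n/0.0592 = (+4.57 − (+4.604))·2/0.0592 = -1.1486.
So 2·log[Au⁺] = 1·log(0.018) − log Q = -1.7447 − (-1.1486) = -0.5961; log[Au⁺] = -0.5961 / 2 = -0.2980; [Au⁺] = 10^(-0.2980) ≈ 0.50 M.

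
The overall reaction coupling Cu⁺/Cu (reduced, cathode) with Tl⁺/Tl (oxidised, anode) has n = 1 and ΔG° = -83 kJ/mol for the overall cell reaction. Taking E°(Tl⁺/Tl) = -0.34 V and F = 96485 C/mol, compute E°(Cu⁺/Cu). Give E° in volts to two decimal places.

+0.52 V

E°cell = −ΔG°/(nF) = −(-83×10³)/((1)(96485)) = +0.860 V.
Since Cu⁺/Cu is the cathode and Tl⁺/Tl the anode, E°cell = E°(Cu⁺/Cu) − E°(Tl⁺/Tl).
So E°(Cu⁺/Cu) = E°cell + E°(Tl⁺/Tl) = +0.860 + (-0.34) = +0.52 V.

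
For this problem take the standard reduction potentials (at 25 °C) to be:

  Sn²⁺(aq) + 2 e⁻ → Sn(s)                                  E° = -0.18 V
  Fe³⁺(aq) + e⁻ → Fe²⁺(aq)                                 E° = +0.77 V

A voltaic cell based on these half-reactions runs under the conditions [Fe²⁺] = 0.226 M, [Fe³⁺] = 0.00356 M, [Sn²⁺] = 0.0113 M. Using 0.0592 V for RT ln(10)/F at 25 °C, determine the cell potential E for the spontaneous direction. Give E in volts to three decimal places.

+0.901 V

Fe³⁺/Fe²⁺ is the cathode (higher E°), Sn²⁺/Sn the anode: E°cell = +0.77 − (-0.18) = +0.95 V, n = 2.
Overall: 2 Fe³⁺(aq) + Sn(s) → 2 Fe²⁺(aq) + Sn²⁺(aq)
Q = [Fe²⁺]^2·[Sn²⁺] / ([Fe³⁺]^2); log Q = 1.658.
E = E° − (0.0592/n) log Q = +0.95 − (0.0592/2)(1.658) = +0.901 V.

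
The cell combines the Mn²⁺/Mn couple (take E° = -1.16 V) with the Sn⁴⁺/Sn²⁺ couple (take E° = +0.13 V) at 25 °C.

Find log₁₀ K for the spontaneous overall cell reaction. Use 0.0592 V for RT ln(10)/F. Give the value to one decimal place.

43.6

Cathode: Sn⁴⁺/Sn²⁺; anode: Mn²⁺/Mn. E°cell = +1.29 V, n = 2.
log K = nE°cell / 0.0592 = (2)(+1.29) / 0.0592 = 43.6.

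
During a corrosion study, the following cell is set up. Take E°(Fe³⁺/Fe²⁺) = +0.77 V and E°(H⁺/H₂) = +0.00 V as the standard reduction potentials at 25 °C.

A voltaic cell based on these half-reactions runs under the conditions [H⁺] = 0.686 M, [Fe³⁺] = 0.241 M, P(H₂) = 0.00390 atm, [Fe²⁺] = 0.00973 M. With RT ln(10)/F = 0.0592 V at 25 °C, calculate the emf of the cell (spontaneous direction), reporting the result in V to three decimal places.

Fe³⁺/Fe²⁺ is the cathode (higher E°), H⁺/H₂ the anode: E°cell = +0.77 − (+0.00) = +0.77 V, n = 2.
Overall: 2 Fe³⁺(aq) + H₂(g) → 2 Fe²⁺(aq) + 2 H⁺(aq)
Q = [Fe²⁺]^2·[H⁺]^2 / ([Fe³⁺]^2·P(H₂)); log Q = -0.706.
E = E° − (0.0592/n) log Q = +0.77 − (0.0592/2)(-0.706) = +0.791 V.

+0.791 V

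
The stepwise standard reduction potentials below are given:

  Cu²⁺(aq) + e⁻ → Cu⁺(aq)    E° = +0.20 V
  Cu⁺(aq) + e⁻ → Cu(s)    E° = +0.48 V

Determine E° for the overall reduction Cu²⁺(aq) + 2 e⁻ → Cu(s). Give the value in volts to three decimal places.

Since ΔG° = −nFE° is additive over sequential reductions, n₃E°₃ = n₁E°₁ + n₂E°₂.
E°₃ = (1×+0.20 + 1×+0.48) / 2 = (+0.680) / 2 = +0.340 V.

+0.340 V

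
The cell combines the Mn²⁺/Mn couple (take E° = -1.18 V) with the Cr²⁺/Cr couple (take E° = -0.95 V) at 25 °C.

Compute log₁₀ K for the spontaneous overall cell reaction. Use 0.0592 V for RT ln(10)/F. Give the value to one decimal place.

7.8

Cathode: Cr²⁺/Cr; anode: Mn²⁺/Mn. E°cell = +0.23 V, n = 2.
log K = nE°cell / 0.0592 = (2)(+0.23) / 0.0592 = 7.8.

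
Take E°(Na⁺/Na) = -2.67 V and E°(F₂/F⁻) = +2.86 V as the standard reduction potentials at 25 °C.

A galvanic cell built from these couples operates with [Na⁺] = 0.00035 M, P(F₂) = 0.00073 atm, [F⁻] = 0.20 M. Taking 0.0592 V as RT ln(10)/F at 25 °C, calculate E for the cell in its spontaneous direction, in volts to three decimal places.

+5.683 V

F₂/F⁻ is the cathode (higher E°), Na⁺/Na the anode: E°cell = +2.86 − (-2.67) = +5.53 V, n = 2.
Overall: F₂(g) + 2 Na(s) → 2 F⁻(aq) + 2 Na⁺(aq)
Q = [F⁻]^2·[Na⁺]^2 / (P(F₂)); log Q = -5.173.
E = E° − (0.0592/n) log Q = +5.53 − (0.0592/2)(-5.173) = +5.683 V.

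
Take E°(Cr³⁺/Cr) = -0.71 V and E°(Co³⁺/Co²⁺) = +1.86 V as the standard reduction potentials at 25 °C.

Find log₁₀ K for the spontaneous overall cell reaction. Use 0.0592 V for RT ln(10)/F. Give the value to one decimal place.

Cathode: Co³⁺/Co²⁺; anode: Cr³⁺/Cr. E°cell = +2.57 V, n = 3.
log K = nE°cell / 0.0592 = (3)(+2.57) / 0.0592 = 130.2.

130.2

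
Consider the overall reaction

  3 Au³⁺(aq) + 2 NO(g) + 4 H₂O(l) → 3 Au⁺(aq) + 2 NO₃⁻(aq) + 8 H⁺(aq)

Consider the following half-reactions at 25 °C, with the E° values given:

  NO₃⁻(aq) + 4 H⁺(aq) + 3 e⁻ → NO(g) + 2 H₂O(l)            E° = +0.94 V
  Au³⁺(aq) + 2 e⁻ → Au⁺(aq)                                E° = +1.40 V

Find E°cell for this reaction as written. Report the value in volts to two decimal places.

The Au³⁺/Au⁺ couple has the higher reduction potential, so it is the cathode; NO₃⁻/NO is oxidised at the anode.
E°cell = E°(cathode) − E°(anode) = (+1.40) − (+0.94) = +0.46 V.

+0.46 V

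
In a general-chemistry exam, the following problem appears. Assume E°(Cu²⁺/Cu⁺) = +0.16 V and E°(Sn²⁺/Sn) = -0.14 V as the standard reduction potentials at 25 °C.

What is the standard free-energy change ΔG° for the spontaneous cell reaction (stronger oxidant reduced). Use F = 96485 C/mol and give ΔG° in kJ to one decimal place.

Cu²⁺/Cu⁺ (E° = +0.16 V) is the cathode; Sn²⁺/Sn (E° = -0.14 V) is the anode, so E°cell = +0.30 V.
Balancing electrons gives n = 2 (lcm of 1 and 2).
ΔG° = −nFE° = −(2)(96485)(+0.30) = -57,891 J = -57.9 kJ.

-57.9 kJ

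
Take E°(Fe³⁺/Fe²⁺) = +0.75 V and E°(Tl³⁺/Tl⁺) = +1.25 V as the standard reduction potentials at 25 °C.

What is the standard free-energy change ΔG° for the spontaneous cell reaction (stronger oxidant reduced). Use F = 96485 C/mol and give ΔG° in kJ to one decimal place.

-96.5 kJ

Tl³⁺/Tl⁺ (E° = +1.25 V) is the cathode; Fe³⁺/Fe²⁺ (E° = +0.75 V) is the anode, so E°cell = +0.50 V.
Balancing electrons gives n = 2 (lcm of 2 and 1).
ΔG° = −nFE° = −(2)(96485)(+0.50) = -96,485 J = -96.5 kJ.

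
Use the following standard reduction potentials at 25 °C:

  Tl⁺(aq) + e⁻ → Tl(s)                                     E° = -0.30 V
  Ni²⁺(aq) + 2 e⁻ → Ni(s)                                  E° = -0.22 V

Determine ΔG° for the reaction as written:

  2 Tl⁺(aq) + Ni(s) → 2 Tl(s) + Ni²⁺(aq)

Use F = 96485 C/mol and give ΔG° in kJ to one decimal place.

+15.4 kJ

As written, Tl⁺/Tl is reduced (cathode) and Ni²⁺/Ni is oxidised (anode), so E°cell = (-0.30) − (-0.22) = -0.08 V.
Balancing electrons gives n = 2.
ΔG° = −nFE° = −(2)(96485)(-0.08) = 15,438 J = +15.4 kJ.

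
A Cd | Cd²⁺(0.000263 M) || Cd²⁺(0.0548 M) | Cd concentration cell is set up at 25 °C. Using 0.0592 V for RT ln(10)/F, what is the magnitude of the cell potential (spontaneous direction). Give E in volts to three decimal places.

+0.069 V

For a concentration cell E°cell = 0. The 0.0548 M side is the cathode (reduction is favoured where [Cd²⁺] is higher).
With n = 2, E = −(0.0592/2) log([Cd²⁺]ₐₙ/[Cd²⁺]꜀ₐₜ) = −(0.0592/2) log(0.000263/0.0548) = −(0.0592/2)(-2.319) = +0.069 V.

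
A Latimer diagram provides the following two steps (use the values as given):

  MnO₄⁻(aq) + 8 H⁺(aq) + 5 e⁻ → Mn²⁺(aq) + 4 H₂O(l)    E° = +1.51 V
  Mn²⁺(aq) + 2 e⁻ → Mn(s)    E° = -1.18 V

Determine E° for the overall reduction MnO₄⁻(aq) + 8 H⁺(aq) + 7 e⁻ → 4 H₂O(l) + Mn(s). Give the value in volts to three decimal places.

Since ΔG° = −nFE° is additive over sequential reductions, n₃E°₃ = n₁E°₁ + n₂E°₂.
E°₃ = (5×+1.51 + 2×-1.18) / 7 = (+5.190) / 7 = +0.741 V.
E° values themselves are not directly additive — weighting by electron count is essential.

+0.741 V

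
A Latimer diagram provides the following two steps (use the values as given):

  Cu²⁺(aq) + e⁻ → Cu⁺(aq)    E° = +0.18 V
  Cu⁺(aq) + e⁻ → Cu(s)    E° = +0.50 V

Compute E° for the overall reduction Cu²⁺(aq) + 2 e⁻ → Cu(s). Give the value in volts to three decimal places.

Since ΔG° = −nFE° is additive over sequential reductions, n₃E°₃ = n₁E°₁ + n₂E°₂.
E°₃ = (1×+0.18 + 1×+0.50) / 2 = (+0.680) / 2 = +0.340 V.

+0.340 V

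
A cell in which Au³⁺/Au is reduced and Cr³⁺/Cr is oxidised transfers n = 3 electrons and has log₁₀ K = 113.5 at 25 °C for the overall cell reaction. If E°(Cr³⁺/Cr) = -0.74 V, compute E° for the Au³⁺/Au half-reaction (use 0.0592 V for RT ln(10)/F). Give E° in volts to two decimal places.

E°cell = (0.0592/n)·log K = (0.0592/3)(113.5) = +2.240 V.
Since Au³⁺/Au is the cathode and Cr³⁺/Cr the anode, E°cell = E°(Au³⁺/Au) − E°(Cr³⁺/Cr).
So E°(Au³⁺/Au) = E°cell + E°(Cr³⁺/Cr) = +2.240 + (-0.74) = +1.50 V.

+1.50 V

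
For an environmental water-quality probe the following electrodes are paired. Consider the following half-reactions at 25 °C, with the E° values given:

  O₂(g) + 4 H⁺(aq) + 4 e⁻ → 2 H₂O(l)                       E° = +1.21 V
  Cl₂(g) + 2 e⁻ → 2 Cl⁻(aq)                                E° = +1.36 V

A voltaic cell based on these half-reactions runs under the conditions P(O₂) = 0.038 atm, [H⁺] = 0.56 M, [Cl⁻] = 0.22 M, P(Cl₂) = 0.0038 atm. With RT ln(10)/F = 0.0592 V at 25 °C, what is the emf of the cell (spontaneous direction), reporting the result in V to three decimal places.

Cl₂/Cl⁻ is the cathode (higher E°), O₂/H₂O the anode: E°cell = +1.36 − (+1.21) = +0.15 V, n = 4.
Overall: 2 Cl₂(g) + 2 H₂O(l) → 4 Cl⁻(aq) + O₂(g) + 4 H⁺(aq)
Q = [Cl⁻]^4·P(O₂)·[H⁺]^4 / (P(Cl₂)^2); log Q = -0.217.
E = E° − (0.0592/n) log Q = +0.15 − (0.0592/4)(-0.217) = +0.153 V.

+0.153 V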